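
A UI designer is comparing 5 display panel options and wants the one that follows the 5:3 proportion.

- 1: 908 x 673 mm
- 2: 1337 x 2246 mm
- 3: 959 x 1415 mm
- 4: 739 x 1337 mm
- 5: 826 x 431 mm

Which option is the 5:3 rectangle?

2

Ratios (long/short): 1 ≈ 1.349; 2 ≈ 1.680; 3 ≈ 1.475; 4 ≈ 1.809; 5 ≈ 1.916.
5:3 ≈ 1.667; option 2 is nearest (Δ 0.013).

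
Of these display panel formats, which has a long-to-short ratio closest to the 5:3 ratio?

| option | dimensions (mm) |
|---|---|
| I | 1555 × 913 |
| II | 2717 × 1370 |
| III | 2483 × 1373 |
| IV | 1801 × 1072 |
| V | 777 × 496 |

Ratios (long/short): I ≈ 1.703; II ≈ 1.983; III ≈ 1.808; IV ≈ 1.680; V ≈ 1.567.
5:3 ≈ 1.667; option IV is nearest (Δ 0.013).

IV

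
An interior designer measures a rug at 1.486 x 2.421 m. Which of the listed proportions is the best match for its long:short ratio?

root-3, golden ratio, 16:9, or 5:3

golden ratio

2.421/1.486 ≈ 1.629. Nearest candidates are golden ratio (1.618, off by 0.011) and 5:3 (1.667, off by 0.038).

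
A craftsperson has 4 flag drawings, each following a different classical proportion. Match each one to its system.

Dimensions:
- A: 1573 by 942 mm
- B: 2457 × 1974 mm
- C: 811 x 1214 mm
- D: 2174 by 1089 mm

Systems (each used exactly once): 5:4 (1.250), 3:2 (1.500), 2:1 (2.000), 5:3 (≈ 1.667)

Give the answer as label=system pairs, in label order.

Ratios: A ≈ 1.670; B ≈ 1.245; C ≈ 1.497; D ≈ 1.996.
Targets: 5:4 ≈ 1.250; 3:2 ≈ 1.500; 2:1 ≈ 2.000; 5:3 ≈ 1.667.

A=5:3, B=5:4, C=3:2, D=2:1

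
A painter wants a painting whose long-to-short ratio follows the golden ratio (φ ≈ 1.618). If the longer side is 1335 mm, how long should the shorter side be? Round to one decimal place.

825.1 mm

golden ratio ≈ 1.61803.
Shorter side = 1335 ÷ 1.61803 ≈ 825.077 → 825.1 mm.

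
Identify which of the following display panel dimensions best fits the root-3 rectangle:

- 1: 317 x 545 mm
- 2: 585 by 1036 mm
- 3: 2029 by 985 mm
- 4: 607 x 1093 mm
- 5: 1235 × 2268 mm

1

Ratios (long/short): 1 ≈ 1.719; 2 ≈ 1.771; 3 ≈ 2.060; 4 ≈ 1.801; 5 ≈ 1.836.
root-3 ≈ 1.732; option 1 is nearest (Δ 0.013).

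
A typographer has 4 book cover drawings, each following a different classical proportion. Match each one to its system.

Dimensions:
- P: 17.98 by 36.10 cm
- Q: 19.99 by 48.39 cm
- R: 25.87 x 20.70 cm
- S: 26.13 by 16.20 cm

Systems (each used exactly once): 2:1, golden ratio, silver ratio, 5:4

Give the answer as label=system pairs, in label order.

P=2:1, Q=silver ratio, R=5:4, S=golden ratio

P = 36.10/17.98 ≈ 2.008 → 2:1 (2.000)
Q = 48.39/19.99 ≈ 2.421 → silver ratio (2.414)
R = 25.87/20.70 ≈ 1.250 → 5:4 (1.250)
S = 26.13/16.20 ≈ 1.613 → golden ratio (1.618)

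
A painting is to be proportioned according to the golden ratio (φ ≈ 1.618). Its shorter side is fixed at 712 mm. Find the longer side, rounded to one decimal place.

golden ratio ≈ 1.61803.
Longer side = 712 × 1.61803 ≈ 1152.037 → 1152.0 mm.

1152.0 mm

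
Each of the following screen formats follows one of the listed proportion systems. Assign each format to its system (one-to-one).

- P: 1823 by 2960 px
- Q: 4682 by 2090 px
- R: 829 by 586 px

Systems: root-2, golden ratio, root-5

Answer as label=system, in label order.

Ratios: P ≈ 1.624; Q ≈ 2.240; R ≈ 1.415.
Targets: root-2 ≈ 1.414; golden ratio ≈ 1.618; root-5 ≈ 2.236.

P=golden ratio, Q=root-5, R=root-2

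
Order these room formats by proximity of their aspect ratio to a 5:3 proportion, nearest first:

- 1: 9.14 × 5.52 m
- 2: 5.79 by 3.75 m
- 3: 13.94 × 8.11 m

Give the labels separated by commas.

1, 3, 2

Ratios: 1 = 9.14 / 5.52 ≈ 1.656; 2 = 5.79 / 3.75 ≈ 1.544; 3 = 13.94 / 8.11 ≈ 1.719.
|Δ from 1.667|: 1 0.011; 2 0.123; 3 0.052.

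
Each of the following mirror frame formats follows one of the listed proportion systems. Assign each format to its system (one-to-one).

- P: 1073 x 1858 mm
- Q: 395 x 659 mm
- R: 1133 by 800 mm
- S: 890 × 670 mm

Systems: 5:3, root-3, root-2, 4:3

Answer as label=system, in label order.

Ratios: P ≈ 1.732; Q ≈ 1.668; R ≈ 1.416; S ≈ 1.328.
Targets: 5:3 ≈ 1.667; root-3 ≈ 1.732; root-2 ≈ 1.414; 4:3 ≈ 1.333.

P=root-3, Q=5:3, R=root-2, S=4:3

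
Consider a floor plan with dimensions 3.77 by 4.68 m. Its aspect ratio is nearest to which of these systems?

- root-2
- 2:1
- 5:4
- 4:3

5:4

Ratio = 4.68 / 3.77 ≈ 1.241.
Distances: root-2 1.414 (Δ 0.173); 2:1 2.000 (Δ 0.759); 5:4 1.250 (Δ 0.009); 4:3 1.333 (Δ 0.092).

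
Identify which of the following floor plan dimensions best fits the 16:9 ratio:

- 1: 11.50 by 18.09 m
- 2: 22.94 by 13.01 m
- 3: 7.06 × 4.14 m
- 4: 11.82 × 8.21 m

Target 16:9 ≈ 1.778.
1: 1.573 (Δ0.205)  2: 1.763 (Δ0.015)  3: 1.705 (Δ0.073)  4: 1.440 (Δ0.338)

2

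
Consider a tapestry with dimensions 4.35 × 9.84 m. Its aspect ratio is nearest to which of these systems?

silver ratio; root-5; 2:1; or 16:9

root-5

9.84/4.35 ≈ 2.262. Nearest candidates are root-5 (2.236, off by 0.026) and silver ratio (2.414, off by 0.152).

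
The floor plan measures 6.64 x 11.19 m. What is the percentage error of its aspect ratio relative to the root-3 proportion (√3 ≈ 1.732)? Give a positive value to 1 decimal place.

Ratio = 11.19 / 6.64 ≈ 1.6852.
Ideal root-3 ≈ 1.7321. |1.6852 − 1.7321| / 1.7321 ≈ 2.71% → 2.7%.

2.7%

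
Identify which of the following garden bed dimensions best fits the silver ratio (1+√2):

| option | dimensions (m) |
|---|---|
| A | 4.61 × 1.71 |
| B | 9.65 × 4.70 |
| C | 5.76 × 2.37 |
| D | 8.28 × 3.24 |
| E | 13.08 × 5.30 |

C

Ratios (long/short): A ≈ 2.696; B ≈ 2.053; C ≈ 2.430; D ≈ 2.556; E ≈ 2.468.
silver ratio ≈ 2.414; option C is nearest (Δ 0.016).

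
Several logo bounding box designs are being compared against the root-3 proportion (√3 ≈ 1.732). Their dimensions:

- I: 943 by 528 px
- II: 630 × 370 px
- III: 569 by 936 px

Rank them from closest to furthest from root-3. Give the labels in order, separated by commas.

I: 943/528 ≈ 1.786 → |1.786 − 1.732| = 0.054
II: 630/370 ≈ 1.703 → |1.703 − 1.732| = 0.029
III: 936/569 ≈ 1.645 → |1.645 − 1.732| = 0.087

II, I, III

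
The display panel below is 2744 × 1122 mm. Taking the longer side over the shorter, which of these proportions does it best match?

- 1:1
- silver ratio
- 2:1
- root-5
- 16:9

2744/1122 ≈ 2.446. Nearest candidates are silver ratio (2.414, off by 0.032) and root-5 (2.236, off by 0.210).

silver ratio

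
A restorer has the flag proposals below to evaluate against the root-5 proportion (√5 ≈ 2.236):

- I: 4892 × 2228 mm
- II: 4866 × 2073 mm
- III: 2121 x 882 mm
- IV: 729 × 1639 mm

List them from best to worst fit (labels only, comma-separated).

Ratios: I = 4892 / 2228 ≈ 2.196; II = 4866 / 2073 ≈ 2.347; III = 2121 / 882 ≈ 2.405; IV = 1639 / 729 ≈ 2.248.
|Δ from 2.236|: I 0.040; II 0.111; III 0.169; IV 0.012.

IV, I, II, III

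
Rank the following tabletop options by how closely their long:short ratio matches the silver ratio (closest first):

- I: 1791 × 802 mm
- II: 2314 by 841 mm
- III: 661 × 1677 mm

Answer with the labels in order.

I: 1791/802 ≈ 2.233 → |2.233 − 2.414| = 0.181
II: 2314/841 ≈ 2.751 → |2.751 − 2.414| = 0.337
III: 1677/661 ≈ 2.537 → |2.537 − 2.414| = 0.123

III, I, II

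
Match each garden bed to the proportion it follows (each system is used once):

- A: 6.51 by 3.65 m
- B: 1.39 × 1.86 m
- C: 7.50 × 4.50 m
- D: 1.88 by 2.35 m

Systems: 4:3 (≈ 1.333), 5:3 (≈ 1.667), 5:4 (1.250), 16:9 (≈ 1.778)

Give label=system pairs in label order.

A=16:9, B=4:3, C=5:3, D=5:4

Ratios: A ≈ 1.784; B ≈ 1.338; C ≈ 1.667; D ≈ 1.250.
Targets: 4:3 ≈ 1.333; 5:3 ≈ 1.667; 5:4 ≈ 1.250; 16:9 ≈ 1.778.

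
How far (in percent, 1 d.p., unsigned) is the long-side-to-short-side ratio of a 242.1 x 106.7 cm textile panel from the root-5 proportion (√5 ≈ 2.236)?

Ratio = 242.1 / 106.7 ≈ 2.2690.
Ideal root-5 ≈ 2.2361. |2.2690 − 2.2361| / 2.2361 ≈ 1.47% → 1.5%.

1.5%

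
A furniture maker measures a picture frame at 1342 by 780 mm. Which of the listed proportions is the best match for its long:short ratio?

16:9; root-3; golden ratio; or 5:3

Ratio = 1342 / 780 ≈ 1.721.
Distances: 16:9 1.778 (Δ 0.057); root-3 1.732 (Δ 0.011); golden ratio 1.618 (Δ 0.103); 5:3 1.667 (Δ 0.054).

root-3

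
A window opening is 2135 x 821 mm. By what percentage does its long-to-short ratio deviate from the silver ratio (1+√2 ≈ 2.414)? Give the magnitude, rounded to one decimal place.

Ratio = 2135 / 821 ≈ 2.6005.
Ideal silver ratio ≈ 2.4142. |2.6005 − 2.4142| / 2.4142 ≈ 7.72% → 7.7%.

7.7%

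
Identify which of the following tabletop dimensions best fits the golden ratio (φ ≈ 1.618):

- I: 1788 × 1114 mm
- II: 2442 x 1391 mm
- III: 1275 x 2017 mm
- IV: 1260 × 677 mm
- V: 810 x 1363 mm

I

Ratios (long/short): I ≈ 1.605; II ≈ 1.756; III ≈ 1.582; IV ≈ 1.861; V ≈ 1.683.
golden ratio ≈ 1.618; option I is nearest (Δ 0.013).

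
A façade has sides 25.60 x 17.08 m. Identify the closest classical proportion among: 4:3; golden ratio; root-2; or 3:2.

3:2

Ratio = 25.60 / 17.08 ≈ 1.499.
Distances: 4:3 1.333 (Δ 0.166); golden ratio 1.618 (Δ 0.119); root-2 1.414 (Δ 0.085); 3:2 1.500 (Δ 0.001).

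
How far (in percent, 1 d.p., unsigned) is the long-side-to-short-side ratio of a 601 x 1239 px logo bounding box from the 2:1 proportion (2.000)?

Ratio = 1239 / 601 ≈ 2.0616.
Ideal 2:1 = 2.0000. |2.0616 − 2.0000| / 2.0000 ≈ 3.08% → 3.1%.

3.1%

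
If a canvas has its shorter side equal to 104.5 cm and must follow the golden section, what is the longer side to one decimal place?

golden ratio ≈ 1.61803.
Longer side = 104.5 × 1.61803 ≈ 169.084 → 169.1 cm.

169.1 cm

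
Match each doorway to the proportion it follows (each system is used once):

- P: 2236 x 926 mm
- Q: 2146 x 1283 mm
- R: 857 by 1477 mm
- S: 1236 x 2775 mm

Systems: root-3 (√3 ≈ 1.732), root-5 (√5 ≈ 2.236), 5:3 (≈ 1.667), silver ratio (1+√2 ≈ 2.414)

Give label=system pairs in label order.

Ratios: P ≈ 2.415; Q ≈ 1.673; R ≈ 1.723; S ≈ 2.245.
Targets: root-3 ≈ 1.732; root-5 ≈ 2.236; 5:3 ≈ 1.667; silver ratio ≈ 2.414.

P=silver ratio, Q=5:3, R=root-3, S=root-5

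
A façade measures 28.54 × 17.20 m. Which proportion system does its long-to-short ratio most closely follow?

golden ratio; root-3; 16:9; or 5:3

28.54/17.20 ≈ 1.659. Nearest candidates are 5:3 (1.667, off by 0.008) and golden ratio (1.618, off by 0.041).

5:3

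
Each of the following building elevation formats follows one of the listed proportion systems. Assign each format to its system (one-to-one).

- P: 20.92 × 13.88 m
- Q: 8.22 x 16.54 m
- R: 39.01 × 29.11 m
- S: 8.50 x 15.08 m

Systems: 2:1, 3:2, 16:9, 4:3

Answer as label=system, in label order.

P = 20.92/13.88 ≈ 1.507 → 3:2 (1.500)
Q = 16.54/8.22 ≈ 2.012 → 2:1 (2.000)
R = 39.01/29.11 ≈ 1.340 → 4:3 (1.333)
S = 15.08/8.50 ≈ 1.774 → 16:9 (1.778)

P=3:2, Q=2:1, R=4:3, S=16:9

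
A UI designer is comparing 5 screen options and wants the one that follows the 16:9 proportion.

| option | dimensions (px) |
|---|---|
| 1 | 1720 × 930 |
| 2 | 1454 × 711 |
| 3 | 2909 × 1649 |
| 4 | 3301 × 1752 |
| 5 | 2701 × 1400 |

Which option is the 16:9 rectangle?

Target 16:9 ≈ 1.778.
1: 1.849 (Δ0.071)  2: 2.045 (Δ0.267)  3: 1.764 (Δ0.014)  4: 1.884 (Δ0.106)  5: 1.929 (Δ0.151)

3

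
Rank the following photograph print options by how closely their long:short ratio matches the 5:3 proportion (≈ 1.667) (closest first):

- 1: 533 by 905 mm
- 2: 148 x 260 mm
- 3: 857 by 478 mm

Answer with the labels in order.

1, 2, 3

Ratios: 1 = 905 / 533 ≈ 1.698; 2 = 260 / 148 ≈ 1.757; 3 = 857 / 478 ≈ 1.793.
|Δ from 1.667|: 1 0.031; 2 0.090; 3 0.126.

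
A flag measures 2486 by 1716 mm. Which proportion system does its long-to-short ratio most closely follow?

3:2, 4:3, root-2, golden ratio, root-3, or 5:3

Ratio = 2486 / 1716 ≈ 1.449.
Distances: 3:2 1.500 (Δ 0.051); 4:3 1.333 (Δ 0.116); root-2 1.414 (Δ 0.035); golden ratio 1.618 (Δ 0.169); root-3 1.732 (Δ 0.283); 5:3 1.667 (Δ 0.218).

root-2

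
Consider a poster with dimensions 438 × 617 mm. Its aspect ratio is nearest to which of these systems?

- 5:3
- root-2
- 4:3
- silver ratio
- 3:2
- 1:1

root-2

Ratio = 617 / 438 ≈ 1.409.
Distances: 5:3 1.667 (Δ 0.258); root-2 1.414 (Δ 0.005); 4:3 1.333 (Δ 0.076); silver ratio 2.414 (Δ 1.005); 3:2 1.500 (Δ 0.091); 1:1 1.000 (Δ 0.409).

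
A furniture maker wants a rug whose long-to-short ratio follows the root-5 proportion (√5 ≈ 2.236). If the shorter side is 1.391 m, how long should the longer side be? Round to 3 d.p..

3.110 m

root-5 ≈ 2.23607.
Longer side = 1.391 × 2.23607 ≈ 3.11037 → 3.110 m.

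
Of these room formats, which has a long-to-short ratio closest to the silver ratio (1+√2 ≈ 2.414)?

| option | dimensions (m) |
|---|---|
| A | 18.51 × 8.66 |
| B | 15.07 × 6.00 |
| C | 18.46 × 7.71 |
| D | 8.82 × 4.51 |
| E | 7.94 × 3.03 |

Ratios (long/short): A ≈ 2.137; B ≈ 2.512; C ≈ 2.394; D ≈ 1.956; E ≈ 2.620.
silver ratio ≈ 2.414; option C is nearest (Δ 0.020).

C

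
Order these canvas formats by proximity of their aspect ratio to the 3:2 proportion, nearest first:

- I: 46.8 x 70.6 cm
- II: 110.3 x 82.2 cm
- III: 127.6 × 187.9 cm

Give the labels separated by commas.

I, III, II

I: 70.6/46.8 ≈ 1.509 → |1.509 − 1.500| = 0.009
II: 110.3/82.2 ≈ 1.342 → |1.342 − 1.500| = 0.158
III: 187.9/127.6 ≈ 1.473 → |1.473 − 1.500| = 0.027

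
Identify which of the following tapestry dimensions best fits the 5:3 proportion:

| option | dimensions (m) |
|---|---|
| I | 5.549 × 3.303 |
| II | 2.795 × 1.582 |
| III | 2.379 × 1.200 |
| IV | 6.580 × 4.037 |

I

Ratios (long/short): I ≈ 1.680; II ≈ 1.767; III ≈ 1.983; IV ≈ 1.630.
5:3 ≈ 1.667; option I is nearest (Δ 0.013).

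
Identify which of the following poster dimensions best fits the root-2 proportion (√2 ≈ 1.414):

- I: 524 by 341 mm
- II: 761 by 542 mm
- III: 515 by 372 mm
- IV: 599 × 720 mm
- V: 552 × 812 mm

II

Ratios (long/short): I ≈ 1.537; II ≈ 1.404; III ≈ 1.384; IV ≈ 1.202; V ≈ 1.471.
root-2 ≈ 1.414; option II is nearest (Δ 0.010).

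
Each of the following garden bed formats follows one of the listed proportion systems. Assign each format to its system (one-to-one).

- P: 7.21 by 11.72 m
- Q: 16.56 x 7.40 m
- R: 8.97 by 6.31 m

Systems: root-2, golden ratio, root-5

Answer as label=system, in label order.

P=golden ratio, Q=root-5, R=root-2

P = 11.72/7.21 ≈ 1.626 → golden ratio (1.618)
Q = 16.56/7.40 ≈ 2.238 → root-5 (2.236)
R = 8.97/6.31 ≈ 1.422 → root-2 (1.414)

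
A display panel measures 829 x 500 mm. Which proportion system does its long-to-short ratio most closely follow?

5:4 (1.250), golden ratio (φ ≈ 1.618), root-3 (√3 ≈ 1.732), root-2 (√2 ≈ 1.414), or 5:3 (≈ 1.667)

829/500 ≈ 1.658. Nearest candidates are 5:3 (1.667, off by 0.009) and golden ratio (1.618, off by 0.040).

5:3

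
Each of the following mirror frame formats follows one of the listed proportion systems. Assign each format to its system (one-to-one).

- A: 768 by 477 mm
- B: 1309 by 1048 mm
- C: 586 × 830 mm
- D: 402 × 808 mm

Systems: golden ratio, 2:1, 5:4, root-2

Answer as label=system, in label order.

A = 768/477 ≈ 1.610 → golden ratio (1.618)
B = 1309/1048 ≈ 1.249 → 5:4 (1.250)
C = 830/586 ≈ 1.416 → root-2 (1.414)
D = 808/402 ≈ 2.010 → 2:1 (2.000)

A=golden ratio, B=5:4, C=root-2, D=2:1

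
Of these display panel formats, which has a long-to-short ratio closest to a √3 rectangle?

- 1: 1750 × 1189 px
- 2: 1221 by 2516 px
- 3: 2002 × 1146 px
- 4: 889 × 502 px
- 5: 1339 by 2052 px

3

Target root-3 ≈ 1.732.
1: 1.472 (Δ0.260)  2: 2.061 (Δ0.329)  3: 1.747 (Δ0.015)  4: 1.771 (Δ0.039)  5: 1.532 (Δ0.200)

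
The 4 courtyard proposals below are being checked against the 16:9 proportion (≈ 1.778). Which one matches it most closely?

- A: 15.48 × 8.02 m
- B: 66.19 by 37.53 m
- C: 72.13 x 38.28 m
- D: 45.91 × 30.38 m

B

Target 16:9 ≈ 1.778.
A: 1.930 (Δ0.152)  B: 1.764 (Δ0.014)  C: 1.884 (Δ0.106)  D: 1.511 (Δ0.267)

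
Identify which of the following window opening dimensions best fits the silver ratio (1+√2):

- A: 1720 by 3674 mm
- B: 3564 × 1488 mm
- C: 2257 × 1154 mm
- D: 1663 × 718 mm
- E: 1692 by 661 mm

B

Ratios (long/short): A ≈ 2.136; B ≈ 2.395; C ≈ 1.956; D ≈ 2.316; E ≈ 2.560.
silver ratio ≈ 2.414; option B is nearest (Δ 0.019).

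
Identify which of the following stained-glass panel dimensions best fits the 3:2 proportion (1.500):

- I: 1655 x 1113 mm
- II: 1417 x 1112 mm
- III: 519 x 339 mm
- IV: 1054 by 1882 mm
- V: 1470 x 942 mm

I

Target 3:2 ≈ 1.500.
I: 1.487 (Δ0.013)  II: 1.274 (Δ0.226)  III: 1.531 (Δ0.031)  IV: 1.786 (Δ0.286)  V: 1.561 (Δ0.061)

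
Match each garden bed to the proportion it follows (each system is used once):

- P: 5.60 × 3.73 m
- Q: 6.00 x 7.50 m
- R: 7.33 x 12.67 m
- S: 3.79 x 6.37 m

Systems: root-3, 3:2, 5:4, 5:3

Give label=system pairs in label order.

P=3:2, Q=5:4, R=root-3, S=5:3

P = 5.60/3.73 ≈ 1.501 → 3:2 (1.500)
Q = 7.50/6.00 ≈ 1.250 → 5:4 (1.250)
R = 12.67/7.33 ≈ 1.729 → root-3 (1.732)
S = 6.37/3.79 ≈ 1.681 → 5:3 (1.667)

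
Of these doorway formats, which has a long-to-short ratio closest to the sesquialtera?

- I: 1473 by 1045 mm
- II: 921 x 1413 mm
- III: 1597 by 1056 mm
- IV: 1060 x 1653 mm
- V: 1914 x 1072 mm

Target 3:2 ≈ 1.500.
I: 1.410 (Δ0.090)  II: 1.534 (Δ0.034)  III: 1.512 (Δ0.012)  IV: 1.559 (Δ0.059)  V: 1.785 (Δ0.285)

III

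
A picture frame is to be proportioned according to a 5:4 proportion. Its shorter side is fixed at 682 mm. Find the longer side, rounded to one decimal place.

852.5 mm

5:4 = 1.25000.
Longer side = 682 × 1.25000 ≈ 852.500 → 852.5 mm.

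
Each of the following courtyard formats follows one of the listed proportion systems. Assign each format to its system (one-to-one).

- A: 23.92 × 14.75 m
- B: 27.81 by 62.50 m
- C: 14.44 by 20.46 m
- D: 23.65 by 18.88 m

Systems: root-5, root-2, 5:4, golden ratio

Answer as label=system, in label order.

Ratios: A ≈ 1.622; B ≈ 2.247; C ≈ 1.417; D ≈ 1.253.
Targets: root-5 ≈ 2.236; root-2 ≈ 1.414; 5:4 ≈ 1.250; golden ratio ≈ 1.618.

A=golden ratio, B=root-5, C=root-2, D=5:4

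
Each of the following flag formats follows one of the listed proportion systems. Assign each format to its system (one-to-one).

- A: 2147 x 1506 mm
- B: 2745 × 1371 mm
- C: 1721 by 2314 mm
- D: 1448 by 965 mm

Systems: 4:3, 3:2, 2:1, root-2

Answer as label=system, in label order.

A = 2147/1506 ≈ 1.426 → root-2 (1.414)
B = 2745/1371 ≈ 2.002 → 2:1 (2.000)
C = 2314/1721 ≈ 1.345 → 4:3 (1.333)
D = 1448/965 ≈ 1.501 → 3:2 (1.500)

A=root-2, B=2:1, C=4:3, D=3:2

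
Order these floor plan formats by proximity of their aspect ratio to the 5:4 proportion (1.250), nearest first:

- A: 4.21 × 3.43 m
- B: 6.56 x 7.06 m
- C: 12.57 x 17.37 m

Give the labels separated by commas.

A, C, B

A: 4.21/3.43 ≈ 1.227 → |1.227 − 1.250| = 0.023
B: 7.06/6.56 ≈ 1.076 → |1.076 − 1.250| = 0.174
C: 17.37/12.57 ≈ 1.382 → |1.382 − 1.250| = 0.132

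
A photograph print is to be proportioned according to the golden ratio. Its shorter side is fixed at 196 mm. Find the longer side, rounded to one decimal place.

317.1 mm

golden ratio ≈ 1.61803.
Longer side = 196 × 1.61803 ≈ 317.134 → 317.1 mm.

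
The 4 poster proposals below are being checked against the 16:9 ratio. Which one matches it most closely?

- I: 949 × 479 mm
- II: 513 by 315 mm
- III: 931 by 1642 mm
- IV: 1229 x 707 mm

Target 16:9 ≈ 1.778.
I: 1.981 (Δ0.203)  II: 1.629 (Δ0.149)  III: 1.764 (Δ0.014)  IV: 1.738 (Δ0.040)

III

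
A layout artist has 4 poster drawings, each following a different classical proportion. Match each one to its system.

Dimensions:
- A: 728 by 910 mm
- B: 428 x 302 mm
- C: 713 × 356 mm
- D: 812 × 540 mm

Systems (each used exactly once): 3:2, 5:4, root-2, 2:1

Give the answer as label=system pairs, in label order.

A=5:4, B=root-2, C=2:1, D=3:2

Ratios: A ≈ 1.250; B ≈ 1.417; C ≈ 2.003; D ≈ 1.504.
Targets: 3:2 ≈ 1.500; 5:4 ≈ 1.250; root-2 ≈ 1.414; 2:1 ≈ 2.000.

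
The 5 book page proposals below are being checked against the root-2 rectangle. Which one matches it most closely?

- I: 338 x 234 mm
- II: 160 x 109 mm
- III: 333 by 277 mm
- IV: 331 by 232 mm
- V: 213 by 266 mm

IV

Target root-2 ≈ 1.414.
I: 1.444 (Δ0.030)  II: 1.468 (Δ0.054)  III: 1.202 (Δ0.212)  IV: 1.427 (Δ0.013)  V: 1.249 (Δ0.165)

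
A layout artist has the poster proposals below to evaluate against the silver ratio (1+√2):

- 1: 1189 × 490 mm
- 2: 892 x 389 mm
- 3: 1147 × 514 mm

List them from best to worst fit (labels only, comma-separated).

Ratios: 1 = 1189 / 490 ≈ 2.427; 2 = 892 / 389 ≈ 2.293; 3 = 1147 / 514 ≈ 2.232.
|Δ from 2.414|: 1 0.013; 2 0.121; 3 0.182.

1, 2, 3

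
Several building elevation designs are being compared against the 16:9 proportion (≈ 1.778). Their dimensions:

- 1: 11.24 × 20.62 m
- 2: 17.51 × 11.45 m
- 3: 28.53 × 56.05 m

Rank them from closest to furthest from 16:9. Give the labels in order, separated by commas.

1, 3, 2

1: 20.62/11.24 ≈ 1.835 → |1.835 − 1.778| = 0.057
2: 17.51/11.45 ≈ 1.529 → |1.529 − 1.778| = 0.249
3: 56.05/28.53 ≈ 1.965 → |1.965 − 1.778| = 0.187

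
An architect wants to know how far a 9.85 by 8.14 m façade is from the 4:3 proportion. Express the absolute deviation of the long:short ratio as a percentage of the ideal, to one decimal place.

9.2%

Ratio = 9.85 / 8.14 ≈ 1.2101.
Ideal 4:3 ≈ 1.3333. |1.2101 − 1.3333| / 1.3333 ≈ 9.24% → 9.2%.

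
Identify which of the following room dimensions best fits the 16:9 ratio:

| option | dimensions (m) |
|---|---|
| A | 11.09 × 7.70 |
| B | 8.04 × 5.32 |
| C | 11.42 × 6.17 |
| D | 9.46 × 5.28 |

D

Target 16:9 ≈ 1.778.
A: 1.440 (Δ0.338)  B: 1.511 (Δ0.267)  C: 1.851 (Δ0.073)  D: 1.792 (Δ0.014)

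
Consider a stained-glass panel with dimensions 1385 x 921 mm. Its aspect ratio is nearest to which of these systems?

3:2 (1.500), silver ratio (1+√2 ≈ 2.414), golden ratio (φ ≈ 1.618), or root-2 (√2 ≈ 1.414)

3:2

Ratio = 1385 / 921 ≈ 1.504.
Distances: 3:2 1.500 (Δ 0.004); silver ratio 2.414 (Δ 0.910); golden ratio 1.618 (Δ 0.114); root-2 1.414 (Δ 0.090).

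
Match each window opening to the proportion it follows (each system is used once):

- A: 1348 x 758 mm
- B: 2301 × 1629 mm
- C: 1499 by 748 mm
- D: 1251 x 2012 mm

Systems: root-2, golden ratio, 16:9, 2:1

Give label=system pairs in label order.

A=16:9, B=root-2, C=2:1, D=golden ratio

A = 1348/758 ≈ 1.778 → 16:9 (1.778)
B = 2301/1629 ≈ 1.413 → root-2 (1.414)
C = 1499/748 ≈ 2.004 → 2:1 (2.000)
D = 2012/1251 ≈ 1.608 → golden ratio (1.618)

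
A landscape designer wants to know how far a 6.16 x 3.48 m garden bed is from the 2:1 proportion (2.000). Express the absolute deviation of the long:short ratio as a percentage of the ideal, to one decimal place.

Ratio = 6.16 / 3.48 ≈ 1.7701.
Ideal 2:1 = 2.0000. |1.7701 − 2.0000| / 2.0000 ≈ 11.49% → 11.5%.

11.5%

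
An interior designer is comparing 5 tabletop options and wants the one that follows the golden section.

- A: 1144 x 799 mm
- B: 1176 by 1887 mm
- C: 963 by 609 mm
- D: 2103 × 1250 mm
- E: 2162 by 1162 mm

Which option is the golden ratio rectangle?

B

Target golden ratio ≈ 1.618.
A: 1.432 (Δ0.186)  B: 1.605 (Δ0.013)  C: 1.581 (Δ0.037)  D: 1.682 (Δ0.064)  E: 1.861 (Δ0.243)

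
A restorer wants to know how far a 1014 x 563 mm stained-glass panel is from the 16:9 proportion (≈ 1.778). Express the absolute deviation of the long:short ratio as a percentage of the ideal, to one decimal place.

Ratio = 1014 / 563 ≈ 1.8011.
Ideal 16:9 ≈ 1.7778. |1.8011 − 1.7778| / 1.7778 ≈ 1.31% → 1.3%.

1.3%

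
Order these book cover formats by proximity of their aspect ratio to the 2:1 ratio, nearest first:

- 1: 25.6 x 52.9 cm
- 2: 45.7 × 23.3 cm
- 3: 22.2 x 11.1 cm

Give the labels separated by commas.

3, 2, 1

1: 52.9/25.6 ≈ 2.066 → |2.066 − 2.000| = 0.066
2: 45.7/23.3 ≈ 1.961 → |1.961 − 2.000| = 0.039
3: 22.2/11.1 ≈ 2.000 → |2.000 − 2.000| = 0.000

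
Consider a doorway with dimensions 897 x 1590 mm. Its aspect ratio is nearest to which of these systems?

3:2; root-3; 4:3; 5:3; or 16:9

16:9

1590/897 ≈ 1.773. Nearest candidates are 16:9 (1.778, off by 0.005) and root-3 (1.732, off by 0.041).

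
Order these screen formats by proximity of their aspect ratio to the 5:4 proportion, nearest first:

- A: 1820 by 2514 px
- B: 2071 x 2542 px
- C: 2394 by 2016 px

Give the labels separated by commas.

B, C, A

Ratios: A = 2514 / 1820 ≈ 1.381; B = 2542 / 2071 ≈ 1.227; C = 2394 / 2016 ≈ 1.188.
|Δ from 1.250|: A 0.131; B 0.023; C 0.062.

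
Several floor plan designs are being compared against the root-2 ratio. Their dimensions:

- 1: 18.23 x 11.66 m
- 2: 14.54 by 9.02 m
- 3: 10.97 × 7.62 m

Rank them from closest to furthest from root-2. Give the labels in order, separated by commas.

3, 1, 2

Ratios: 1 = 18.23 / 11.66 ≈ 1.563; 2 = 14.54 / 9.02 ≈ 1.612; 3 = 10.97 / 7.62 ≈ 1.440.
|Δ from 1.414|: 1 0.149; 2 0.198; 3 0.026.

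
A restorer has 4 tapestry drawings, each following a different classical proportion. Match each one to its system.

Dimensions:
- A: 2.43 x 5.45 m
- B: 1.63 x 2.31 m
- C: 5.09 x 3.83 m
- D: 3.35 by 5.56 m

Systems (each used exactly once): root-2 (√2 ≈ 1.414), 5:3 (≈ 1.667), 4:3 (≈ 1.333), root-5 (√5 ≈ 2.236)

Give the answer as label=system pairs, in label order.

Ratios: A ≈ 2.243; B ≈ 1.417; C ≈ 1.329; D ≈ 1.660.
Targets: root-2 ≈ 1.414; 5:3 ≈ 1.667; 4:3 ≈ 1.333; root-5 ≈ 2.236.

A=root-5, B=root-2, C=4:3, D=5:3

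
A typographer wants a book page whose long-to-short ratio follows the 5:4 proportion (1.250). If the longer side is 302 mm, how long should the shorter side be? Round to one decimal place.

241.6 mm

5:4 = 1.25000.
Shorter side = 302 ÷ 1.25000 ≈ 241.600 → 241.6 mm.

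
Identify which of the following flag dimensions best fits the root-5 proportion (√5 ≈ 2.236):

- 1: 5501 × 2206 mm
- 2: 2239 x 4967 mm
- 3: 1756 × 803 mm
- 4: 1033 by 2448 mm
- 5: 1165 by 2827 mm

2

Target root-5 ≈ 2.236.
1: 2.494 (Δ0.258)  2: 2.218 (Δ0.018)  3: 2.187 (Δ0.049)  4: 2.370 (Δ0.134)  5: 2.427 (Δ0.191)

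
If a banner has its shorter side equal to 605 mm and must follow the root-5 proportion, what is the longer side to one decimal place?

root-5 ≈ 2.23607.
Longer side = 605 × 2.23607 ≈ 1352.822 → 1352.8 mm.

1352.8 mm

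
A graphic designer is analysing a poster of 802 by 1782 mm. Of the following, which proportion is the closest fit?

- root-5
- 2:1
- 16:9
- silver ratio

root-5

Ratio = 1782 / 802 ≈ 2.222.
Distances: root-5 2.236 (Δ 0.014); 2:1 2.000 (Δ 0.222); 16:9 1.778 (Δ 0.444); silver ratio 2.414 (Δ 0.192).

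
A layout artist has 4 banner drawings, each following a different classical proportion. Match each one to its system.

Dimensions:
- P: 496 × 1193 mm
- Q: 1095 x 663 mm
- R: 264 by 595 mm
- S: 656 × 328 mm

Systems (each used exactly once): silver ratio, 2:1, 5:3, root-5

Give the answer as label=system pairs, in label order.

P=silver ratio, Q=5:3, R=root-5, S=2:1

P = 1193/496 ≈ 2.405 → silver ratio (2.414)
Q = 1095/663 ≈ 1.652 → 5:3 (1.667)
R = 595/264 ≈ 2.254 → root-5 (2.236)
S = 656/328 ≈ 2.000 → 2:1 (2.000)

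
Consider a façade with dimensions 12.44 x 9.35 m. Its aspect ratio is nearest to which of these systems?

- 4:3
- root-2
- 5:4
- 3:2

4:3

Ratio = 12.44 / 9.35 ≈ 1.330.
Distances: 4:3 1.333 (Δ 0.003); root-2 1.414 (Δ 0.084); 5:4 1.250 (Δ 0.080); 3:2 1.500 (Δ 0.170).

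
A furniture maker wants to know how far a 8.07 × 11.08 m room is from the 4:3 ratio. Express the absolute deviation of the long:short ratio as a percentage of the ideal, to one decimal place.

3.0%

Ratio = 11.08 / 8.07 ≈ 1.3730.
Ideal 4:3 ≈ 1.3333. |1.3730 − 1.3333| / 1.3333 ≈ 2.98% → 3.0%.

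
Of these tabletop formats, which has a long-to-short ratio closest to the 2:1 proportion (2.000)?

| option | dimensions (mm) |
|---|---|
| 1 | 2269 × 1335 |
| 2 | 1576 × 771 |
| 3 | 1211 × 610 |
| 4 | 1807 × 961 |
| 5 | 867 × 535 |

3

Target 2:1 ≈ 2.000.
1: 1.700 (Δ0.300)  2: 2.044 (Δ0.044)  3: 1.985 (Δ0.015)  4: 1.880 (Δ0.120)  5: 1.621 (Δ0.379)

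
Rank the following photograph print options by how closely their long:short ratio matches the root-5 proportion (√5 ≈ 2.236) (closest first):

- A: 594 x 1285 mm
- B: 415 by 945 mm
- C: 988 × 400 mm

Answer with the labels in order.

A: 1285/594 ≈ 2.163 → |2.163 − 2.236| = 0.073
B: 945/415 ≈ 2.277 → |2.277 − 2.236| = 0.041
C: 988/400 ≈ 2.470 → |2.470 − 2.236| = 0.234

B, A, C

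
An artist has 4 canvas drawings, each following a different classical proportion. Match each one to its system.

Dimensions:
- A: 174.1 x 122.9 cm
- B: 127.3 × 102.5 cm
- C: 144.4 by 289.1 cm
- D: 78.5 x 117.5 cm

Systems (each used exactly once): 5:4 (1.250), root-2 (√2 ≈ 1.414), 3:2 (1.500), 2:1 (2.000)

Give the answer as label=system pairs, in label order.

A=root-2, B=5:4, C=2:1, D=3:2

Ratios: A ≈ 1.417; B ≈ 1.242; C ≈ 2.002; D ≈ 1.497.
Targets: 5:4 ≈ 1.250; root-2 ≈ 1.414; 3:2 ≈ 1.500; 2:1 ≈ 2.000.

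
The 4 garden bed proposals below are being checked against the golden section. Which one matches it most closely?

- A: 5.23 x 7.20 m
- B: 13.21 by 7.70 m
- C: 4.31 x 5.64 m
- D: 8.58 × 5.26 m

D

Ratios (long/short): A ≈ 1.377; B ≈ 1.716; C ≈ 1.309; D ≈ 1.631.
golden ratio ≈ 1.618; option D is nearest (Δ 0.013).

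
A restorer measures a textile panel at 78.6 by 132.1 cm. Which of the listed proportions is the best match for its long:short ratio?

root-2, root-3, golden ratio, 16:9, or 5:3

5:3

132.1/78.6 ≈ 1.681. Nearest candidates are 5:3 (1.667, off by 0.014) and root-3 (1.732, off by 0.051).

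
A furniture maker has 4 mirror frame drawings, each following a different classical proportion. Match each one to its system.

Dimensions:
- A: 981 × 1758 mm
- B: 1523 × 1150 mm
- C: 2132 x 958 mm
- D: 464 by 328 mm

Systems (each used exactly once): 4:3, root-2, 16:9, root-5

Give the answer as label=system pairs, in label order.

Ratios: A ≈ 1.792; B ≈ 1.324; C ≈ 2.225; D ≈ 1.415.
Targets: 4:3 ≈ 1.333; root-2 ≈ 1.414; 16:9 ≈ 1.778; root-5 ≈ 2.236.

A=16:9, B=4:3, C=root-5, D=root-2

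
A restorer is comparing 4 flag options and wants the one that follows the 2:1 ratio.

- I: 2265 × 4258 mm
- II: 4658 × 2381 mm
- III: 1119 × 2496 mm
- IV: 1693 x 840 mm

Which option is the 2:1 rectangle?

Target 2:1 ≈ 2.000.
I: 1.880 (Δ0.120)  II: 1.956 (Δ0.044)  III: 2.231 (Δ0.231)  IV: 2.015 (Δ0.015)

IV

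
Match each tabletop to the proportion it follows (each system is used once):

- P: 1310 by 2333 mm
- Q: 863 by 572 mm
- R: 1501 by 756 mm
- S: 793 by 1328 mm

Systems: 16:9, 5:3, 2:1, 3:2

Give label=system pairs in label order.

P = 2333/1310 ≈ 1.781 → 16:9 (1.778)
Q = 863/572 ≈ 1.509 → 3:2 (1.500)
R = 1501/756 ≈ 1.985 → 2:1 (2.000)
S = 1328/793 ≈ 1.675 → 5:3 (1.667)

P=16:9, Q=3:2, R=2:1, S=5:3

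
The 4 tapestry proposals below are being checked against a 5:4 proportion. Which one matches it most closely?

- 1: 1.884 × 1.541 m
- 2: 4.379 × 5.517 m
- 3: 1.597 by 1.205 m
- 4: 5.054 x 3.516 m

2

Ratios (long/short): 1 ≈ 1.223; 2 ≈ 1.260; 3 ≈ 1.325; 4 ≈ 1.437.
5:4 ≈ 1.250; option 2 is nearest (Δ 0.010).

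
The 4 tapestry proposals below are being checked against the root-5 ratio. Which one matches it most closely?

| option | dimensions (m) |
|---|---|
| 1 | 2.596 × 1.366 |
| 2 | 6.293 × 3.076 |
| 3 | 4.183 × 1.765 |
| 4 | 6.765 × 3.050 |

4

Target root-5 ≈ 2.236.
1: 1.900 (Δ0.336)  2: 2.046 (Δ0.190)  3: 2.370 (Δ0.134)  4: 2.218 (Δ0.018)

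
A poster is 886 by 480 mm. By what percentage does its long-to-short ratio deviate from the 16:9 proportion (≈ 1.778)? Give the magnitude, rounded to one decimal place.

3.8%

Ratio = 886 / 480 ≈ 1.8458.
Ideal 16:9 ≈ 1.7778. |1.8458 − 1.7778| / 1.7778 ≈ 3.82% → 3.8%.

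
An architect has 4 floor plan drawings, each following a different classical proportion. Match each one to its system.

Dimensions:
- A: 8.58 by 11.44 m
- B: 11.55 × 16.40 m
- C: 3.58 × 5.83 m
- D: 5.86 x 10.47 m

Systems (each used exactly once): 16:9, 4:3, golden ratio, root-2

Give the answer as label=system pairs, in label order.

A = 11.44/8.58 ≈ 1.333 → 4:3 (1.333)
B = 16.40/11.55 ≈ 1.420 → root-2 (1.414)
C = 5.83/3.58 ≈ 1.628 → golden ratio (1.618)
D = 10.47/5.86 ≈ 1.787 → 16:9 (1.778)

A=4:3, B=root-2, C=golden ratio, D=16:9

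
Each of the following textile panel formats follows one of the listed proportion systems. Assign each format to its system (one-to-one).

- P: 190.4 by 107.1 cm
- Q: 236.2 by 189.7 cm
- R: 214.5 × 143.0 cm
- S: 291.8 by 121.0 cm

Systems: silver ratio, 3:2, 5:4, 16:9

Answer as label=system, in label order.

Ratios: P ≈ 1.778; Q ≈ 1.245; R ≈ 1.500; S ≈ 2.412.
Targets: silver ratio ≈ 2.414; 3:2 ≈ 1.500; 5:4 ≈ 1.250; 16:9 ≈ 1.778.

P=16:9, Q=5:4, R=3:2, S=silver ratio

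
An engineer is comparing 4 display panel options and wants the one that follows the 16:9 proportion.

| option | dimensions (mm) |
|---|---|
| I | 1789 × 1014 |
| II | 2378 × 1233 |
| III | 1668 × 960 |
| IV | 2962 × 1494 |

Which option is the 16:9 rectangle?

Ratios (long/short): I ≈ 1.764; II ≈ 1.929; III ≈ 1.738; IV ≈ 1.983.
16:9 ≈ 1.778; option I is nearest (Δ 0.014).

I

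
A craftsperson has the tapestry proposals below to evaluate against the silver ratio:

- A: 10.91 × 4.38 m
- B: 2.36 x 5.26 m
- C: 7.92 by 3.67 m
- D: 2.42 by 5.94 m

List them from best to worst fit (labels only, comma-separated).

Ratios: A = 10.91 / 4.38 ≈ 2.491; B = 5.26 / 2.36 ≈ 2.229; C = 7.92 / 3.67 ≈ 2.158; D = 5.94 / 2.42 ≈ 2.455.
|Δ from 2.414|: A 0.077; B 0.185; C 0.256; D 0.041.

D, A, B, C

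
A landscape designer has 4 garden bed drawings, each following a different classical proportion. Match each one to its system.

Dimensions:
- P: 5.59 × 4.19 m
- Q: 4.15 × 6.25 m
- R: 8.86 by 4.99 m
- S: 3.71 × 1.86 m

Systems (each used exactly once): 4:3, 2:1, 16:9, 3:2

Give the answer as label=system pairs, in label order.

P = 5.59/4.19 ≈ 1.334 → 4:3 (1.333)
Q = 6.25/4.15 ≈ 1.506 → 3:2 (1.500)
R = 8.86/4.99 ≈ 1.776 → 16:9 (1.778)
S = 3.71/1.86 ≈ 1.995 → 2:1 (2.000)

P=4:3, Q=3:2, R=16:9, S=2:1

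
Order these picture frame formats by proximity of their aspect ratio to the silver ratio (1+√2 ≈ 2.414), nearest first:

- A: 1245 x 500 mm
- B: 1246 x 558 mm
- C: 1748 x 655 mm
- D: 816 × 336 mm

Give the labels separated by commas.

D, A, B, C

Ratios: A = 1245 / 500 ≈ 2.490; B = 1246 / 558 ≈ 2.233; C = 1748 / 655 ≈ 2.669; D = 816 / 336 ≈ 2.429.
|Δ from 2.414|: A 0.076; B 0.181; C 0.255; D 0.015.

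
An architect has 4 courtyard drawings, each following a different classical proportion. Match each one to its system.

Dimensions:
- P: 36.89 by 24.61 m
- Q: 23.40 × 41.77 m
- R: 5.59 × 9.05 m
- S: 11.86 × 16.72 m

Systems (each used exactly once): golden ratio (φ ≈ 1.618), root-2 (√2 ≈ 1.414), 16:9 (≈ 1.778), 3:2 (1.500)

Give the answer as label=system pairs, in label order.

P=3:2, Q=16:9, R=golden ratio, S=root-2

P = 36.89/24.61 ≈ 1.499 → 3:2 (1.500)
Q = 41.77/23.40 ≈ 1.785 → 16:9 (1.778)
R = 9.05/5.59 ≈ 1.619 → golden ratio (1.618)
S = 16.72/11.86 ≈ 1.410 → root-2 (1.414)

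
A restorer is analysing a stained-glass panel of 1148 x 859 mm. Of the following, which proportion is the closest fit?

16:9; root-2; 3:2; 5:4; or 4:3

4:3

1148/859 ≈ 1.336. Nearest candidates are 4:3 (1.333, off by 0.003) and root-2 (1.414, off by 0.078).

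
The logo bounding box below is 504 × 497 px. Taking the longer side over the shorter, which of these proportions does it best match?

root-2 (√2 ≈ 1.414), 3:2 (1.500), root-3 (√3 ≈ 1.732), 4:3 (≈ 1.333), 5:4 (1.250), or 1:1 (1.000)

504/497 ≈ 1.014. Nearest candidates are 1:1 (1.000, off by 0.014) and 5:4 (1.250, off by 0.236).

1:1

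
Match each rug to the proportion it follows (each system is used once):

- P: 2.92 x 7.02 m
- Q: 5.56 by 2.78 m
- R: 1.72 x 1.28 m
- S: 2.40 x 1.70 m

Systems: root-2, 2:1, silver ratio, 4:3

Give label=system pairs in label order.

P=silver ratio, Q=2:1, R=4:3, S=root-2

P = 7.02/2.92 ≈ 2.404 → silver ratio (2.414)
Q = 5.56/2.78 ≈ 2.000 → 2:1 (2.000)
R = 1.72/1.28 ≈ 1.344 → 4:3 (1.333)
S = 2.40/1.70 ≈ 1.412 → root-2 (1.414)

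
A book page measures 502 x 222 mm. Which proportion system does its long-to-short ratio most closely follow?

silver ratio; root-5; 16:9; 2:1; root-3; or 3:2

root-5

502/222 ≈ 2.261. Nearest candidates are root-5 (2.236, off by 0.025) and silver ratio (2.414, off by 0.153).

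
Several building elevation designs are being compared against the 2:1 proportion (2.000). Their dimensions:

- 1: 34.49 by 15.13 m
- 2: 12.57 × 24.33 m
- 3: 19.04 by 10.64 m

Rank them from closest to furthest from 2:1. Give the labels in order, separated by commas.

2, 3, 1

1: 34.49/15.13 ≈ 2.280 → |2.280 − 2.000| = 0.280
2: 24.33/12.57 ≈ 1.936 → |1.936 − 2.000| = 0.064
3: 19.04/10.64 ≈ 1.789 → |1.789 − 2.000| = 0.211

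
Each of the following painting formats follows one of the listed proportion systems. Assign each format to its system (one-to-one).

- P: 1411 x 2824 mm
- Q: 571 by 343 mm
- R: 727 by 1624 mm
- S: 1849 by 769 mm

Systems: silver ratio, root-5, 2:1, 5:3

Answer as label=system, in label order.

P = 2824/1411 ≈ 2.001 → 2:1 (2.000)
Q = 571/343 ≈ 1.665 → 5:3 (1.667)
R = 1624/727 ≈ 2.234 → root-5 (2.236)
S = 1849/769 ≈ 2.404 → silver ratio (2.414)

P=2:1, Q=5:3, R=root-5, S=silver ratio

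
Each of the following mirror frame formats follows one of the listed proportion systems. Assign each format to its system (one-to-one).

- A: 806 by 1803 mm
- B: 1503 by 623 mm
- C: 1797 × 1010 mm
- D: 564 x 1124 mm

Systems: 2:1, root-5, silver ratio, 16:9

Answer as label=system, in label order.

A = 1803/806 ≈ 2.237 → root-5 (2.236)
B = 1503/623 ≈ 2.413 → silver ratio (2.414)
C = 1797/1010 ≈ 1.779 → 16:9 (1.778)
D = 1124/564 ≈ 1.993 → 2:1 (2.000)

A=root-5, B=silver ratio, C=16:9, D=2:1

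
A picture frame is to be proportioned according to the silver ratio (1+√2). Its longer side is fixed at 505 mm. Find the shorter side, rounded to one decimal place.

silver ratio ≈ 2.41421.
Shorter side = 505 ÷ 2.41421 ≈ 209.178 → 209.2 mm.

209.2 mm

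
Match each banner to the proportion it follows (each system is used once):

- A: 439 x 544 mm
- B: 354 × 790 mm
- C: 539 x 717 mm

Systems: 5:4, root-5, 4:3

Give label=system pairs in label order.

Ratios: A ≈ 1.239; B ≈ 2.232; C ≈ 1.330.
Targets: 5:4 ≈ 1.250; root-5 ≈ 2.236; 4:3 ≈ 1.333.

A=5:4, B=root-5, C=4:3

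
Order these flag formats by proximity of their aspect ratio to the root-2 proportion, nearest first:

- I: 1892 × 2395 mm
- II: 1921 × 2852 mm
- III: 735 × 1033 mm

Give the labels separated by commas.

III, II, I

Ratios: I = 2395 / 1892 ≈ 1.266; II = 2852 / 1921 ≈ 1.485; III = 1033 / 735 ≈ 1.405.
|Δ from 1.414|: I 0.148; II 0.071; III 0.009.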